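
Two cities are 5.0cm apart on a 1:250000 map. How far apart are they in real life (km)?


Real distance = map distance × scale
= 5.0cm × 250000
= 1250000 cm = 12500.0 m
= 12.500 km

12.500 km


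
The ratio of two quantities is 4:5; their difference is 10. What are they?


Let A = 4k, B = 5k.
5k - 4k = 10
1k = 10 → k = 10/1 = 10
A = 4×10 = 40, B = 5×10 = 50
= A = 40, B = 50

A = 40, B = 50


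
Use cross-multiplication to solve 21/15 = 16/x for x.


Cross multiply: 21 × x = 15 × 16
21x = 240
x = 240 / 21
= 11.43

11.43


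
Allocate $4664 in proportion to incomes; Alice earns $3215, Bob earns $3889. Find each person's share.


Total income = 3215 + 3889 = $7104
Alice: $4664 × 3215/7104 = $2110.75
Bob: $4664 × 3889/7104 = $2553.25
= Alice: $2110.75, Bob: $2553.25

Alice: $2110.75, Bob: $2553.25


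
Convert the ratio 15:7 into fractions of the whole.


Total parts = 15 + 7 = 22
First part: 15/22 = 15/22
Second part: 7/22 = 7/22
= 15/22 and 7/22

15/22 and 7/22


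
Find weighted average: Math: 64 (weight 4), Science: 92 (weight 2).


Numerator = 64×4 + 92×2
= 256 + 184
= 440
Total weight = 6
Weighted avg = 440/6
= 73.33

73.33


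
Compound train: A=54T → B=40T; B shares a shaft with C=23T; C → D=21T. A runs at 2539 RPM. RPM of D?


Stage 1: RPM_B = RPM_A × t_A/t_B = 2539 × 54/40 = 137106/40 = 3427.65
B and C share a shaft → RPM_C = RPM_B
Stage 2: RPM_D = RPM_C × t_C/t_D = RPM_A × (t_A×t_C)/(t_B×t_D)
Overall ratio = (54×23)/(40×21) = 1242/840
RPM_D = 2539 × 1242/840 = 3153438/840
≈ 3754.09 RPM

3754.09 RPM


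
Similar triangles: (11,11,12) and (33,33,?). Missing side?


Scale factor = 33/11 = 3
Missing side = 12 × 3
= 36.0

36.0


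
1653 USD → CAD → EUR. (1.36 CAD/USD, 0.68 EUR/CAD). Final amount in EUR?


Step 1: 1653 USD × 1.36 = 2248.08 CAD
Step 2: 2248.08 CAD × 0.68 = 1528.69 EUR
Implied rate USD→EUR = 1.36 × 0.68 = 0.9248
= 1528.69 EUR

1528.69 EUR


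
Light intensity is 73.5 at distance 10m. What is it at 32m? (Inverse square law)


I₁d₁² = I₂d₂²
I₂ = I₁ × (d₁/d₂)²
= 73.5 × (10/32)²
= 73.5 × 100/1024
= 7350/1024
≈ 7.1777

7.1777


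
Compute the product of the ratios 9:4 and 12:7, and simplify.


Compound ratio = (9×12) : (4×7)
= 108:28
GCD = 4
= 27:7

27:7


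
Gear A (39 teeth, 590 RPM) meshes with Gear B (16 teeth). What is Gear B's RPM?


Gear ratio = 39:16 = 39:16
RPM_B = RPM_A × (teeth_A / teeth_B)
= 590 × (39/16)
= 1438.1 RPM

1438.1 RPM


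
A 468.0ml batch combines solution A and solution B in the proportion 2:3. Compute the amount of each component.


Total parts = 2 + 3 = 5
solution A: 468.0 × 2/5 = 187.2ml
solution B: 468.0 × 3/5 = 280.8ml
= 187.2ml and 280.8ml

187.2ml and 280.8ml


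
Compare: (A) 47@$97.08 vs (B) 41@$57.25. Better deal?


Deal A: $97.08/47 = $2.0655/unit
Deal B: $57.25/41 = $1.3963/unit
B is cheaper per unit
= Deal B

Deal B


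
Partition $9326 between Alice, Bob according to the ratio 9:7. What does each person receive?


Total parts = 9 + 7 = 16
Alice: 9326 × 9/16 = 5245.88
Bob: 9326 × 7/16 = 4080.13
= Alice: $5245.88, Bob: $4080.13

Alice: $5245.88, Bob: $4080.13


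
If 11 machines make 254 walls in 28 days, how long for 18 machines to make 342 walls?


Days ∝ work / workers, so d₂ = d₁ × (m₁/m₂) × (w₂/w₁)
Workers factor (inverse): 11/18 ≈ 0.6111
Work factor (direct): 342/254 ≈ 1.3465
d₂ = 28 × 11/18 × 342/254 = (28 × 11 × 342) / (18 × 254) = 105336/4572
≈ 23.04 days

23.04 days


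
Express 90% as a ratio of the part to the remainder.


90% means 90 parts out of 100; remainder = 10
Part : remainder = 90:10
GCD = 10
= 9:1

9:1


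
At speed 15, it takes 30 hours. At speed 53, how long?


Inverse proportion: x × y = constant
k = 15 × 30 = 450
y₂ = k / 53 = 450 / 53
= 8.49

8.49


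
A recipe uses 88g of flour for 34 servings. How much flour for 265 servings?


Direct proportion: y/x = constant
k = 88/34 ≈ 2.5882
y₂ = k × 265 = 88 × 265 / 34 = 23320/34
≈ 685.88

685.88


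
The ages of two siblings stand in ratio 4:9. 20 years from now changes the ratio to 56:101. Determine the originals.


Let A = 4k, B = 9k.
(4k + 20) / (9k + 20) = 56/101
Cross-multiply: 101(4k + 20) = 56(9k + 20)
404k + 2020 = 504k + 1120
404k - 504k = 1120 - 2020
-100k = -900
k = -900/-100 = 9
A = 4×9 = 36, B = 9×9 = 81
= A = 36, B = 81

A = 36, B = 81


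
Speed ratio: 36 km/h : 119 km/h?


Ratio = 36:119
GCD = 1
Simplified = 36:119
Time ratio (same distance) = 119:36
Speed ratio = 36:119

36:119


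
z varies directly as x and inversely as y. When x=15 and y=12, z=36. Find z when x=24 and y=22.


z = k·x/y
Solve for k using the known point: k = z·y/x = 36×12/15 = 432/15 = 28.8000
Now evaluate at x=24, y=22:
z = k × 24 / 22 = (432 × 24) / (15 × 22) = 10368/330
≈ 31.4182

31.4182


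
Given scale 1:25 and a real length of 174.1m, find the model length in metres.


Model size = real / scale
= 174.1 / 25
= 6.9640 m

6.9640 m


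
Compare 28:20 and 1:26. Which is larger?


28/20 = 1.4000
1/26 = 0.0385
1.4000 > 0.0385, so 28:20 is greater
= 28:20

28:20


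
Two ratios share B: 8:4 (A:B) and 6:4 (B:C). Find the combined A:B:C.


Match B: multiply A:B by 6 → 48:24
Multiply B:C by 4 → 24:16
Combined: 48:24:16
GCD = 8
= 6:3:2

6:3:2


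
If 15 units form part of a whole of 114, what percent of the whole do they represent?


Percentage = (part / whole) × 100
= (15 / 114) × 100
≈ 13.16%

13.16%


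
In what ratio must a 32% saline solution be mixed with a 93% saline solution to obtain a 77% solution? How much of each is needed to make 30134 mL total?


Let x parts of 32% mix with y parts of 93%.
32x + 93y = 77(x + y)
32x + 93y = 77x + 77y
x(32 - 77) = y(77 - 93)
x/y = (93 - 77)/(77 - 32) = 16/45
Simplify: 16:45
Total parts = 61; one part = 30134/61 = 494.00 mL
32% solution: 16×494.00 = 7904.00 mL
93% solution: 45×494.00 = 22230.00 mL
= ratio 16:45; 7904.00 mL and 22230.00 mL

ratio 16:45; 7904.00 mL and 22230.00 mL


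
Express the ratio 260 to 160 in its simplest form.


GCD(260, 160) = 20
260/20 : 160/20
= 13:8

13:8


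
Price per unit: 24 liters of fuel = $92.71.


Unit rate = total / quantity
= 92.71 / 24
= $3.86 per unit

$3.86 per unit


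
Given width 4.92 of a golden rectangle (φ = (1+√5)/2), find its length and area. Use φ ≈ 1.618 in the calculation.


φ = (1 + √5) / 2 ≈ 1.618
Length = width × φ = 4.92 × 1.618 = 7.96056
≈ 7.96
Area = width × length = 4.92 × 7.96056 = 39.1659552 ≈ 39.17
= Length: 7.96, Area: 39.17

Length: 7.96, Area: 39.17


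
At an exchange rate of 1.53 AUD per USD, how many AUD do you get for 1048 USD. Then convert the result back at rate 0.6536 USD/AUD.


Amount × rate = 1048 × 1.53 = 1603.44 AUD
Round-trip: 1603.44 × 0.6536 = 1048.01 USD
= 1603.44 AUD, then 1048.01 USD

1603.44 AUD, then 1048.01 USD


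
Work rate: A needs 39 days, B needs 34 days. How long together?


Rate of A = 1/39 per day
Rate of B = 1/34 per day
Combined rate = 1/39 + 1/34 = 73/1326 ≈ 0.0551 per day
Days = 1 / combined rate = 1326/73
≈ 18.16 days

18.16 days


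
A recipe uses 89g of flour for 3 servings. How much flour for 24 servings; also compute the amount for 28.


Direct proportion: y/x = constant
k = 89/3 ≈ 29.6667
y at x=24: k × 24 = 89 × 24 / 3 = 2136/3 = 712.00
y at x=28: k × 28 = 89 × 28 / 3 = 2492/3 ≈ 830.67
= 712.00 and 830.67

712.00 and 830.67


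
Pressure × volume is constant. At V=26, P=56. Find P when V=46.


Inverse proportion: x × y = constant
k = 26 × 56 = 1456
y₂ = k / 46 = 1456 / 46
= 31.65

31.65


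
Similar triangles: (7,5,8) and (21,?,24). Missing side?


Scale factor = 21/7 = 3
Missing side = 5 × 3
= 15.0

15.0


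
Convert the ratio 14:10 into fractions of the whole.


Total parts = 14 + 10 = 24
First part: 14/24 = 7/12
Second part: 10/24 = 5/12
= 7/12 and 5/12

7/12 and 5/12


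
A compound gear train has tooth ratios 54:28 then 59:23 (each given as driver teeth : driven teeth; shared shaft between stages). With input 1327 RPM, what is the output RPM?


Stage 1: RPM_B = RPM_A × t_A/t_B = 1327 × 54/28 = 71658/28 ≈ 2559.21
B and C share a shaft → RPM_C = RPM_B
Stage 2: RPM_D = RPM_C × t_C/t_D = RPM_A × (t_A×t_C)/(t_B×t_D)
Overall ratio = (54×59)/(28×23) = 3186/644
RPM_D = 1327 × 3186/644 = 4227822/644
≈ 6564.94 RPM

6564.94 RPM


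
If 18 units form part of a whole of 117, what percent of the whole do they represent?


Percentage = (part / whole) × 100
= (18 / 117) × 100
≈ 15.38%

15.38%


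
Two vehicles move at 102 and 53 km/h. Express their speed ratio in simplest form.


Ratio = 102:53
GCD = 1
Simplified = 102:53
Time ratio (same distance) = 53:102
Speed ratio = 102:53

102:53


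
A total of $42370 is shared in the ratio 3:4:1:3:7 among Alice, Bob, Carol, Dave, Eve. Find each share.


Total parts = 3 + 4 + 1 + 3 + 7 = 18
Alice: 42370 × 3/18 = 7061.67
Bob: 42370 × 4/18 = 9415.56
Carol: 42370 × 1/18 = 2353.89
Dave: 42370 × 3/18 = 7061.67
Eve: 42370 × 7/18 = 16477.22
= Alice: $7061.67, Bob: $9415.56, Carol: $2353.89, Dave: $7061.67, Eve: $16477.22

Alice: $7061.67, Bob: $9415.56, Carol: $2353.89, Dave: $7061.67, Eve: $16477.22


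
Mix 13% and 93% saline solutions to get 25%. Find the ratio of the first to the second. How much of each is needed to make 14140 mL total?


Let x parts of 13% mix with y parts of 93%.
13x + 93y = 25(x + y)
13x + 93y = 25x + 25y
x(13 - 25) = y(25 - 93)
x/y = (93 - 25)/(25 - 13) = 68/12
Simplify: 17:3
Total parts = 20; one part = 14140/20 = 707.00 mL
13% solution: 17×707.00 = 12019.00 mL
93% solution: 3×707.00 = 2121.00 mL
= ratio 17:3; 12019.00 mL and 2121.00 mL

ratio 17:3; 12019.00 mL and 2121.00 mL


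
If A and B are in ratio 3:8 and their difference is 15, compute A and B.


Let A = 3k, B = 8k.
8k - 3k = 15
5k = 15 → k = 15/5 = 3
A = 3×3 = 9, B = 8×3 = 24
= A = 9, B = 24

A = 9, B = 24


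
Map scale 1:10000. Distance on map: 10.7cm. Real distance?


Real distance = map distance × scale
= 10.7cm × 10000
= 107000 cm = 1070.0 m
= 1.070 km

1.070 km


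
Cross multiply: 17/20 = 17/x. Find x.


Cross multiply: 17 × x = 20 × 17
17x = 340
x = 340 / 17
= 20.00

20.00


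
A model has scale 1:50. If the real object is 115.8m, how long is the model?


Model size = real / scale
= 115.8 / 50
= 2.3160 m

2.3160 m


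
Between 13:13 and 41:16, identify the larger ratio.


13/13 = 1.0000
41/16 = 2.5625
1.0000 < 2.5625, so 13:13 is less
= 41:16

41:16


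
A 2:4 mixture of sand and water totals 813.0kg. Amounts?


Total parts = 2 + 4 = 6
sand: 813.0 × 2/6 = 271.0kg
water: 813.0 × 4/6 = 542.0kg
= 271.0kg and 542.0kg

271.0kg and 542.0kg


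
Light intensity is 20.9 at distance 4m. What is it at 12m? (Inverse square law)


I₁d₁² = I₂d₂²
I₂ = I₁ × (d₁/d₂)²
= 20.9 × (4/12)²
= 20.9 × 16/144
= 334.4/144
≈ 2.3222

2.3222


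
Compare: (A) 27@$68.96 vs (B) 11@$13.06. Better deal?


Deal A: $68.96/27 = $2.5541/unit
Deal B: $13.06/11 = $1.1873/unit
B is cheaper per unit
= Deal B

Deal B


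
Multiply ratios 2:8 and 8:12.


Compound ratio = (2×8) : (8×12)
= 16:96
GCD = 16
= 1:6

1:6


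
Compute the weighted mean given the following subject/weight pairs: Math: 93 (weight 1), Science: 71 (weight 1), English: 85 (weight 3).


Numerator = 93×1 + 71×1 + 85×3
= 93 + 71 + 255
= 419
Total weight = 5
Weighted avg = 419/5
= 83.80

83.80


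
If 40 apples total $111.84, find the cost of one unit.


Unit rate = total / quantity
= 111.84 / 40
= $2.80 per unit

$2.80 per unit


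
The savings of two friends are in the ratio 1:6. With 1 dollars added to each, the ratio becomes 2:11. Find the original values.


Let A = 1k, B = 6k.
(1k + 1) / (6k + 1) = 2/11
Cross-multiply: 11(1k + 1) = 2(6k + 1)
11k + 11 = 12k + 2
11k - 12k = 2 - 11
-1k = -9
k = -9/-1 = 9
A = 1×9 = 9, B = 6×9 = 54
= A = 9, B = 54

A = 9, B = 54


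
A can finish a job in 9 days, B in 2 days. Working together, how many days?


Rate of A = 1/9 per day
Rate of B = 1/2 per day
Combined rate = 1/9 + 1/2 = 11/18 ≈ 0.6111 per day
Days = 1 / combined rate = 18/11
≈ 1.64 days

1.64 days


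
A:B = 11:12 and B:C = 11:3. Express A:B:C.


Match B: multiply A:B by 11 → 121:132
Multiply B:C by 12 → 132:36
Combined: 121:132:36
GCD = 1
= 121:132:36

121:132:36


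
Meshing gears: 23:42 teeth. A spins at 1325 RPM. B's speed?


Gear ratio = 23:42 = 23:42
RPM_B = RPM_A × (teeth_A / teeth_B)
= 1325 × (23/42)
= 725.6 RPM

725.6 RPM


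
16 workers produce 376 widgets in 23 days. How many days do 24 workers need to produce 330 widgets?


Days ∝ work / workers, so d₂ = d₁ × (m₁/m₂) × (w₂/w₁)
Workers factor (inverse): 16/24 ≈ 0.6667
Work factor (direct): 330/376 ≈ 0.8777
d₂ = 23 × 16/24 × 330/376 = (23 × 16 × 330) / (24 × 376) = 121440/9024
≈ 13.46 days

13.46 days


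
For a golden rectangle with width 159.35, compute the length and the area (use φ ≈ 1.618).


φ = (1 + √5) / 2 ≈ 1.618
Length = width × φ = 159.35 × 1.618 = 257.8283
≈ 257.83
Area = width × length = 159.35 × 257.8283 = 41084.939605 ≈ 41084.94
= Length: 257.83, Area: 41084.94

Length: 257.83, Area: 41084.94


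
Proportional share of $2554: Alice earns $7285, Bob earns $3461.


Total income = 7285 + 3461 = $10746
Alice: $2554 × 7285/10746 = $1731.42
Bob: $2554 × 3461/10746 = $822.58
= Alice: $1731.42, Bob: $822.58

Alice: $1731.42, Bob: $822.58


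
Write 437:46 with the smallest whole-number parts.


GCD(437, 46) = 23
437/23 : 46/23
= 19:2

19:2


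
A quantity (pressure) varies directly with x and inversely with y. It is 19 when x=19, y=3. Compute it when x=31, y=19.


z = k·x/y
Solve for k using the known point: k = z·y/x = 19×3/19 = 57/19 = 3.0000
Now evaluate at x=31, y=19:
z = k × 31 / 19 = (57 × 31) / (19 × 19) = 1767/361
≈ 4.8947

4.8947


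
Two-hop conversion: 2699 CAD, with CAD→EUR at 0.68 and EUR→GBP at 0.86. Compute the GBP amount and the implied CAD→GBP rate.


Step 1: 2699 CAD × 0.68 = 1835.32 EUR
Step 2: 1835.32 EUR × 0.86 = 1578.38 GBP
Implied rate CAD→GBP = 0.68 × 0.86 = 0.5848
= 1578.38 GBP; implied rate 0.5848 GBP/CAD

1578.38 GBP; implied rate 0.5848 GBP/CAD


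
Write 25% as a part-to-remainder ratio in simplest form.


25% means 25 parts out of 100; remainder = 75
Part : remainder = 25:75
GCD = 25
= 1:3

1:3


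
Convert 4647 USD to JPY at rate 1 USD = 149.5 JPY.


Amount × rate = 4647 × 149.5
= 694726.50 JPY

694726.50 JPY


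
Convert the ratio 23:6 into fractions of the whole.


Total parts = 23 + 6 = 29
First part: 23/29 = 23/29
Second part: 6/29 = 6/29
= 23/29 and 6/29

23/29 and 6/29


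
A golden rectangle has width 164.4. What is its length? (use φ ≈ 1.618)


φ = (1 + √5) / 2 ≈ 1.618
Length = width × φ = 164.4 × 1.618 = 265.9992
≈ 266.00

266.00


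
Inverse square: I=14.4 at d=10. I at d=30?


I₁d₁² = I₂d₂²
I₂ = I₁ × (d₁/d₂)²
= 14.4 × (10/30)²
= 14.4 × 100/900
= 1440/900
= 1.6000

1.6000


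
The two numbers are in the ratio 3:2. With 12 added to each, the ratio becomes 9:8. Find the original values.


Let A = 3k, B = 2k.
(3k + 12) / (2k + 12) = 9/8
Cross-multiply: 8(3k + 12) = 9(2k + 12)
24k + 96 = 18k + 108
24k - 18k = 108 - 96
6k = 12
k = 12/6 = 2
A = 3×2 = 6, B = 2×2 = 4
= A = 6, B = 4

A = 6, B = 4


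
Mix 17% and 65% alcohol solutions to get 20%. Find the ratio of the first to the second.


Let x parts of 17% mix with y parts of 65%.
17x + 65y = 20(x + y)
17x + 65y = 20x + 20y
x(17 - 20) = y(20 - 65)
x/y = (65 - 20)/(20 - 17) = 45/3
Simplify: 15:1
= 15:1

15:1


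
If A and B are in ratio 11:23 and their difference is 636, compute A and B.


Let A = 11k, B = 23k.
23k - 11k = 636
12k = 636 → k = 636/12 = 53
A = 11×53 = 583, B = 23×53 = 1219
= A = 583, B = 1219

A = 583, B = 1219


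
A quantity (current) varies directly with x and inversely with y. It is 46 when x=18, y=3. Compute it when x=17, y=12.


z = k·x/y
Solve for k using the known point: k = z·y/x = 46×3/18 = 138/18 ≈ 7.6667
Now evaluate at x=17, y=12:
z = k × 17 / 12 = (138 × 17) / (18 × 12) = 2346/216
≈ 10.8611

10.8611


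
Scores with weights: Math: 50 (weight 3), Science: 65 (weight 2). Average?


Numerator = 50×3 + 65×2
= 150 + 130
= 280
Total weight = 5
Weighted avg = 280/5
= 56.00

56.00


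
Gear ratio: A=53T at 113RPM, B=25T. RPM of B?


Gear ratio = 53:25 = 53:25
RPM_B = RPM_A × (teeth_A / teeth_B)
= 113 × (53/25)
= 239.6 RPM

239.6 RPM


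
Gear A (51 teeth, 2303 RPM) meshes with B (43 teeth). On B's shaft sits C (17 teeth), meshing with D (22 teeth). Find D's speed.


Stage 1: RPM_B = RPM_A × t_A/t_B = 2303 × 51/43 = 117453/43 ≈ 2731.47
B and C share a shaft → RPM_C = RPM_B
Stage 2: RPM_D = RPM_C × t_C/t_D = RPM_A × (t_A×t_C)/(t_B×t_D)
Overall ratio = (51×17)/(43×22) = 867/946
RPM_D = 2303 × 867/946 = 1996701/946
≈ 2110.68 RPM

2110.68 RPM


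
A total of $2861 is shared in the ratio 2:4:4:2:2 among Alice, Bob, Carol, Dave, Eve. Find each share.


Total parts = 2 + 4 + 4 + 2 + 2 = 14
Alice: 2861 × 2/14 = 408.71
Bob: 2861 × 4/14 = 817.43
Carol: 2861 × 4/14 = 817.43
Dave: 2861 × 2/14 = 408.71
Eve: 2861 × 2/14 = 408.71
= Alice: $408.71, Bob: $817.43, Carol: $817.43, Dave: $408.71, Eve: $408.71

Alice: $408.71, Bob: $817.43, Carol: $817.43, Dave: $408.71, Eve: $408.71


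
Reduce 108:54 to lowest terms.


GCD(108, 54) = 54
108/54 : 54/54
= 2:1

2:1


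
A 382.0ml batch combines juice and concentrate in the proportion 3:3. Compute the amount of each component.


Total parts = 3 + 3 = 6
juice: 382.0 × 3/6 = 191.0ml
concentrate: 382.0 × 3/6 = 191.0ml
= 191.0ml and 191.0ml

191.0ml and 191.0ml


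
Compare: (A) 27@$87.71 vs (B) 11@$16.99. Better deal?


Deal A: $87.71/27 = $3.2485/unit
Deal B: $16.99/11 = $1.5445/unit
B is cheaper per unit
= Deal B

Deal B


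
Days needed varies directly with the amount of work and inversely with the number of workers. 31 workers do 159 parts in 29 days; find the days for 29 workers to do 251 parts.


Days ∝ work / workers, so d₂ = d₁ × (m₁/m₂) × (w₂/w₁)
Workers factor (inverse): 31/29 ≈ 1.0690
Work factor (direct): 251/159 ≈ 1.5786
d₂ = 29 × 31/29 × 251/159 = (29 × 31 × 251) / (29 × 159) = 225649/4611
≈ 48.94 days

48.94 days


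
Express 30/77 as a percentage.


Percentage = (part / whole) × 100
= (30 / 77) × 100
≈ 38.96%

38.96%


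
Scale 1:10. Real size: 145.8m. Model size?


Model size = real / scale
= 145.8 / 10
= 14.5800 m

14.5800 m


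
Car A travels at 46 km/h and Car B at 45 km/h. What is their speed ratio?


Ratio = 46:45
GCD = 1
Simplified = 46:45
Time ratio (same distance) = 45:46
Speed ratio = 46:45

46:45


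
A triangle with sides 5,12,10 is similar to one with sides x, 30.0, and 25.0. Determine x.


Scale factor = 30.0/12 = 2.5
Missing side = 5 × 2.5
= 12.5

12.5


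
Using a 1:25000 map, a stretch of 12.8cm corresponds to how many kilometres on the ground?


Real distance = map distance × scale
= 12.8cm × 25000
= 320000 cm = 3200.0 m
= 3.200 km

3.200 km


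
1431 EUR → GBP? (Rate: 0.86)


Amount × rate = 1431 × 0.86
= 1230.66 GBP

1230.66 GBP


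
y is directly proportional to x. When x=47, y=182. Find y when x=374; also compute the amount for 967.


Direct proportion: y/x = constant
k = 182/47 ≈ 3.8723
y at x=374: k × 374 = 182 × 374 / 47 = 68068/47 ≈ 1448.26
y at x=967: k × 967 = 182 × 967 / 47 = 175994/47 ≈ 3744.55
= 1448.26 and 3744.55

1448.26 and 3744.55


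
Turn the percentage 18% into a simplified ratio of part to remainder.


18% means 18 parts out of 100; remainder = 82
Part : remainder = 18:82
GCD = 2
= 9:41

9:41


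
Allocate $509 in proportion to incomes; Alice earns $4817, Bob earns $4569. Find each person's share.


Total income = 4817 + 4569 = $9386
Alice: $509 × 4817/9386 = $261.22
Bob: $509 × 4569/9386 = $247.78
= Alice: $261.22, Bob: $247.78

Alice: $261.22, Bob: $247.78


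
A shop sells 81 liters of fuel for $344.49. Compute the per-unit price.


Unit rate = total / quantity
= 344.49 / 81
= $4.25 per unit

$4.25 per unit


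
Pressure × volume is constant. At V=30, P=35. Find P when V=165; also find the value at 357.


Inverse proportion: x × y = constant
k = 30 × 35 = 1050
At x=165: k/165 = 6.36
At x=357: k/357 = 2.94
= 6.36 and 2.94

6.36 and 2.94


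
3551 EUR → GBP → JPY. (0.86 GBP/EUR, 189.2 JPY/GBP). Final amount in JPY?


Step 1: 3551 EUR × 0.86 = 3053.86 GBP
Step 2: 3053.86 GBP × 189.2 = 577790.31 JPY
Implied rate EUR→JPY = 0.86 × 189.2 = 162.7120
= 577790.31 JPY

577790.31 JPY


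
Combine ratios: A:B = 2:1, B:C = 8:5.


Match B: multiply A:B by 8 → 16:8
Multiply B:C by 1 → 8:5
Combined: 16:8:5
GCD = 1
= 16:8:5

16:8:5


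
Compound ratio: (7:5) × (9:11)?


Compound ratio = (7×9) : (5×11)
= 63:55
GCD = 1
= 63:55

63:55


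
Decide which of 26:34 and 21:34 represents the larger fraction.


26/34 = 0.7647
21/34 = 0.6176
0.7647 > 0.6176, so 26:34 is greater
= 26:34

26:34


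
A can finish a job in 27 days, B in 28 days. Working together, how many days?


Rate of A = 1/27 per day
Rate of B = 1/28 per day
Combined rate = 1/27 + 1/28 = 55/756 ≈ 0.0728 per day
Days = 1 / combined rate = 756/55
≈ 13.75 days

13.75 days


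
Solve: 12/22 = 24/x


Cross multiply: 12 × x = 22 × 24
12x = 528
x = 528 / 12
= 44.00

44.00


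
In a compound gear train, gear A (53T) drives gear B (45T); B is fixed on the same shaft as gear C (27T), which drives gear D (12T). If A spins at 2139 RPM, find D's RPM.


Stage 1: RPM_B = RPM_A × t_A/t_B = 2139 × 53/45 = 113367/45 ≈ 2519.27
B and C share a shaft → RPM_C = RPM_B
Stage 2: RPM_D = RPM_C × t_C/t_D = RPM_A × (t_A×t_C)/(t_B×t_D)
Overall ratio = (53×27)/(45×12) = 1431/540
RPM_D = 2139 × 1431/540 = 3060909/540
= 5668.35 RPM

5668.35 RPM


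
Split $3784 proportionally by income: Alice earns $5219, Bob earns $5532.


Total income = 5219 + 5532 = $10751
Alice: $3784 × 5219/10751 = $1836.92
Bob: $3784 × 5532/10751 = $1947.08
= Alice: $1836.92, Bob: $1947.08

Alice: $1836.92, Bob: $1947.08


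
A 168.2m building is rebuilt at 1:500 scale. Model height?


Model size = real / scale
= 168.2 / 500
= 0.3364 m

0.3364 m


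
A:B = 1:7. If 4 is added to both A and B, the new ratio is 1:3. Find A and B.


Let A = 1k, B = 7k.
(1k + 4) / (7k + 4) = 1/3
Cross-multiply: 3(1k + 4) = 1(7k + 4)
3k + 12 = 7k + 4
3k - 7k = 4 - 12
-4k = -8
k = -8/-4 = 2
A = 1×2 = 2, B = 7×2 = 14
= A = 2, B = 14

A = 2, B = 14


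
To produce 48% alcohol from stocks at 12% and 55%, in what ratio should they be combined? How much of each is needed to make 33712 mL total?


Let x parts of 12% mix with y parts of 55%.
12x + 55y = 48(x + y)
12x + 55y = 48x + 48y
x(12 - 48) = y(48 - 55)
x/y = (55 - 48)/(48 - 12) = 7/36
Simplify: 7:36
Total parts = 43; one part = 33712/43 = 784.00 mL
12% solution: 7×784.00 = 5488.00 mL
55% solution: 36×784.00 = 28224.00 mL
= ratio 7:36; 5488.00 mL and 28224.00 mL

ratio 7:36; 5488.00 mL and 28224.00 mL


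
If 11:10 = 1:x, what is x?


Cross multiply: 11 × x = 10 × 1
11x = 10
x = 10 / 11
= 0.91

0.91


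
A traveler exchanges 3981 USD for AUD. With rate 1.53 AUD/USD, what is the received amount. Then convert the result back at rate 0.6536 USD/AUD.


Amount × rate = 3981 × 1.53 = 6090.93 AUD
Round-trip: 6090.93 × 0.6536 = 3981.03 USD
= 6090.93 AUD, then 3981.03 USD

6090.93 AUD, then 3981.03 USD


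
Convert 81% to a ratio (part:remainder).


81% means 81 parts out of 100; remainder = 19
Part : remainder = 81:19
GCD = 1
= 81:19

81:19


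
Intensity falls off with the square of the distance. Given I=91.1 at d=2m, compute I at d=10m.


I₁d₁² = I₂d₂²
I₂ = I₁ × (d₁/d₂)²
= 91.1 × (2/10)²
= 91.1 × 4/100
= 364.4/100
= 3.6440

3.6440


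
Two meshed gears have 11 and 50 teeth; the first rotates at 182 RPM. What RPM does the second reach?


Gear ratio = 11:50 = 11:50
RPM_B = RPM_A × (teeth_A / teeth_B)
= 182 × (11/50)
= 40.0 RPM

40.0 RPM


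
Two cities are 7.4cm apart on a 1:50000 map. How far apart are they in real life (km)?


Real distance = map distance × scale
= 7.4cm × 50000
= 370000 cm = 3700.0 m
= 3.700 km

3.700 km


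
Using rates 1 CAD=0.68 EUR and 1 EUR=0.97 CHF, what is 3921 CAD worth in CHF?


Step 1: 3921 CAD × 0.68 = 2666.28 EUR
Step 2: 2666.28 EUR × 0.97 = 2586.29 CHF
Implied rate CAD→CHF = 0.68 × 0.97 = 0.6596
= 2586.29 CHF

2586.29 CHF


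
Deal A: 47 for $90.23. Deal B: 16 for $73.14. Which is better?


Deal A: $90.23/47 = $1.9198/unit
Deal B: $73.14/16 = $4.5713/unit
A is cheaper per unit
= Deal A

Deal A


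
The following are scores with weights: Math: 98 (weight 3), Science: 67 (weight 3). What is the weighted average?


Numerator = 98×3 + 67×3
= 294 + 201
= 495
Total weight = 6
Weighted avg = 495/6
= 82.50

82.50


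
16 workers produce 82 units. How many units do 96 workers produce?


Direct proportion: y/x = constant
k = 82/16 = 5.1250
y₂ = k × 96 = 82 × 96 / 16 = 7872/16
= 492.00

492.00


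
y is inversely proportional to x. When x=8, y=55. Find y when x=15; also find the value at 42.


Inverse proportion: x × y = constant
k = 8 × 55 = 440
At x=15: k/15 = 29.33
At x=42: k/42 = 10.48
= 29.33 and 10.48

29.33 and 10.48


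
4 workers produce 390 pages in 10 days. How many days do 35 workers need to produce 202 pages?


Days ∝ work / workers, so d₂ = d₁ × (m₁/m₂) × (w₂/w₁)
Workers factor (inverse): 4/35 ≈ 0.1143
Work factor (direct): 202/390 ≈ 0.5179
d₂ = 10 × 4/35 × 202/390 = (10 × 4 × 202) / (35 × 390) = 8080/13650
≈ 0.59 days

0.59 days


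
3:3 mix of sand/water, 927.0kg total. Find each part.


Total parts = 3 + 3 = 6
sand: 927.0 × 3/6 = 463.5kg
water: 927.0 × 3/6 = 463.5kg
= 463.5kg and 463.5kg

463.5kg and 463.5kg


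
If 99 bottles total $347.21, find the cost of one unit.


Unit rate = total / quantity
= 347.21 / 99
= $3.51 per unit

$3.51 per unit


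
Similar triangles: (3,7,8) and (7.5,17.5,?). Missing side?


Scale factor = 7.5/3 = 2.5
Missing side = 8 × 2.5
= 20.0

20.0


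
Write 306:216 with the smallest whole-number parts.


GCD(306, 216) = 18
306/18 : 216/18
= 17:12

17:12


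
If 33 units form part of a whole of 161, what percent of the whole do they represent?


Percentage = (part / whole) × 100
= (33 / 161) × 100
≈ 20.50%

20.50%


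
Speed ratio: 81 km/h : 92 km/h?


Ratio = 81:92
GCD = 1
Simplified = 81:92
Time ratio (same distance) = 92:81
Speed ratio = 81:92

81:92


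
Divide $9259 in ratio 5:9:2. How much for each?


Total parts = 5 + 9 + 2 = 16
Part 1: 9259 × 5/16 = 2893.44
Part 2: 9259 × 9/16 = 5208.19
Part 3: 9259 × 2/16 = 1157.38
= Part 1: $2893.44, Part 2: $5208.19, Part 3: $1157.38

Part 1: $2893.44, Part 2: $5208.19, Part 3: $1157.38


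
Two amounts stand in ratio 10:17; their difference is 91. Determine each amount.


Let A = 10k, B = 17k.
17k - 10k = 91
7k = 91 → k = 91/7 = 13
A = 10×13 = 130, B = 17×13 = 221
= A = 130, B = 221

A = 130, B = 221


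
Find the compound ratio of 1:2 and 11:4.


Compound ratio = (1×11) : (2×4)
= 11:8
GCD = 1
= 11:8

11:8


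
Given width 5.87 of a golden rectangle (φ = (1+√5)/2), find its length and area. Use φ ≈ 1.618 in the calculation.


φ = (1 + √5) / 2 ≈ 1.618
Length = width × φ = 5.87 × 1.618 = 9.49766
≈ 9.50
Area = width × length = 5.87 × 9.49766 = 55.7512642 ≈ 55.75
= Length: 9.50, Area: 55.75

Length: 9.50, Area: 55.75


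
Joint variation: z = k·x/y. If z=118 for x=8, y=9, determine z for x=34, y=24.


z = k·x/y
Solve for k using the known point: k = z·y/x = 118×9/8 = 1062/8 = 132.7500
Now evaluate at x=34, y=24:
z = k × 34 / 24 = (1062 × 34) / (8 × 24) = 36108/192
= 188.0625

188.0625


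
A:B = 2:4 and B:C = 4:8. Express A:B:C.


Match B: multiply A:B by 4 → 8:16
Multiply B:C by 4 → 16:32
Combined: 8:16:32
GCD = 8
= 1:2:4

1:2:4


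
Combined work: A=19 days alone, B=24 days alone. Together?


Rate of A = 1/19 per day
Rate of B = 1/24 per day
Combined rate = 1/19 + 1/24 = 43/456 ≈ 0.0943 per day
Days = 1 / combined rate = 456/43
≈ 10.60 days

10.60 days


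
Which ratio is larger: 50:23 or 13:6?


50/23 = 2.1739
13/6 = 2.1667
2.1739 > 2.1667, so 50:23 is greater
= 50:23

50:23


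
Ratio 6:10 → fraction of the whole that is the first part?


Total parts = 6 + 10 = 16
First part: 6/16 = 3/8
= 3/8

3/8


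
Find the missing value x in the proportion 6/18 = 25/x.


Cross multiply: 6 × x = 18 × 25
6x = 450
x = 450 / 6
= 75.00

75.00


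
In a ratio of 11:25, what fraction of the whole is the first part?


Total parts = 11 + 25 = 36
First part: 11/36 = 11/36
= 11/36

11/36


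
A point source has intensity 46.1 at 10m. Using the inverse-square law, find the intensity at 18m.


I₁d₁² = I₂d₂²
I₂ = I₁ × (d₁/d₂)²
= 46.1 × (10/18)²
= 46.1 × 100/324
= 4610/324
≈ 14.2284

14.2284


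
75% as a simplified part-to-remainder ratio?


75% means 75 parts out of 100; remainder = 25
Part : remainder = 75:25
GCD = 25
= 3:1

3:1


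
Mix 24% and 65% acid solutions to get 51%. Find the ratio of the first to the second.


Let x parts of 24% mix with y parts of 65%.
24x + 65y = 51(x + y)
24x + 65y = 51x + 51y
x(24 - 51) = y(51 - 65)
x/y = (65 - 51)/(51 - 24) = 14/27
Simplify: 14:27
= 14:27

14:27


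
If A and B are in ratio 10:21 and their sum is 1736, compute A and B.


Let A = 10k, B = 21k.
10k + 21k = 1736
31k = 1736 → k = 1736/31 = 56
A = 10×56 = 560, B = 21×56 = 1176
= A = 560, B = 1176

A = 560, B = 1176


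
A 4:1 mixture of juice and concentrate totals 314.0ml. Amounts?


Total parts = 4 + 1 = 5
juice: 314.0 × 4/5 = 251.2ml
concentrate: 314.0 × 1/5 = 62.8ml
= 251.2ml and 62.8ml

251.2ml and 62.8ml


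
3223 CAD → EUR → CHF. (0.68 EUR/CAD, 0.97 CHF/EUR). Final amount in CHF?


Step 1: 3223 CAD × 0.68 = 2191.64 EUR
Step 2: 2191.64 EUR × 0.97 = 2125.89 CHF
Implied rate CAD→CHF = 0.68 × 0.97 = 0.6596
= 2125.89 CHF

2125.89 CHF


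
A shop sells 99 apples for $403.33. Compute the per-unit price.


Unit rate = total / quantity
= 403.33 / 99
= $4.07 per unit

$4.07 per unit


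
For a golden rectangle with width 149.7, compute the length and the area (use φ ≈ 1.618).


φ = (1 + √5) / 2 ≈ 1.618
Length = width × φ = 149.7 × 1.618 = 242.2146
≈ 242.21
Area = width × length = 149.7 × 242.2146 = 36259.52562 ≈ 36259.53
= Length: 242.21, Area: 36259.53

Length: 242.21, Area: 36259.53


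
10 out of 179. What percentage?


Percentage = (part / whole) × 100
= (10 / 179) × 100
≈ 5.59%

5.59%


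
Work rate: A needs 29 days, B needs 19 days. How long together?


Rate of A = 1/29 per day
Rate of B = 1/19 per day
Combined rate = 1/29 + 1/19 = 48/551 ≈ 0.0871 per day
Days = 1 / combined rate = 551/48
≈ 11.48 days

11.48 days


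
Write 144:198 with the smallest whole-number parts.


GCD(144, 198) = 18
144/18 : 198/18
= 8:11

8:11


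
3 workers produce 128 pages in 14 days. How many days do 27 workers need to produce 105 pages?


Days ∝ work / workers, so d₂ = d₁ × (m₁/m₂) × (w₂/w₁)
Workers factor (inverse): 3/27 ≈ 0.1111
Work factor (direct): 105/128 ≈ 0.8203
d₂ = 14 × 3/27 × 105/128 = (14 × 3 × 105) / (27 × 128) = 4410/3456
≈ 1.28 days

1.28 days


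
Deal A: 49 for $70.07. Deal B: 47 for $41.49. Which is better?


Deal A: $70.07/49 = $1.4300/unit
Deal B: $41.49/47 = $0.8828/unit
B is cheaper per unit
= Deal B

Deal B


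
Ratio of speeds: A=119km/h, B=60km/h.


Ratio = 119:60
GCD = 1
Simplified = 119:60
Time ratio (same distance) = 60:119
Speed ratio = 119:60

119:60


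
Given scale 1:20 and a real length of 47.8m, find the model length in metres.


Model size = real / scale
= 47.8 / 20
= 2.3900 m

2.3900 m


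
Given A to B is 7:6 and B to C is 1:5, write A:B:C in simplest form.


Match B: multiply A:B by 1 → 7:6
Multiply B:C by 6 → 6:30
Combined: 7:6:30
GCD = 1
= 7:6:30

7:6:30


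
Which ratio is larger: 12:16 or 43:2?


12/16 = 0.7500
43/2 = 21.5000
0.7500 < 21.5000, so 12:16 is less
= 43:2

43:2


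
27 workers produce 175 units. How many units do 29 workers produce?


Direct proportion: y/x = constant
k = 175/27 ≈ 6.4815
y₂ = k × 29 = 175 × 29 / 27 = 5075/27
≈ 187.96

187.96


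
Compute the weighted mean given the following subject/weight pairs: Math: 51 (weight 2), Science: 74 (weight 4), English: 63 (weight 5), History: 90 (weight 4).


Numerator = 51×2 + 74×4 + 63×5 + 90×4
= 102 + 296 + 315 + 360
= 1073
Total weight = 15
Weighted avg = 1073/15
= 71.53

71.53


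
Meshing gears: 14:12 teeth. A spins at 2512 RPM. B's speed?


Gear ratio = 14:12 = 7:6
RPM_B = RPM_A × (teeth_A / teeth_B)
= 2512 × (14/12)
= 2930.7 RPM

2930.7 RPM


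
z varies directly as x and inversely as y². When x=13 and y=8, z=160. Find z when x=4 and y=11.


z = k·x/y²
Solve for k using the known point: k = z·y²/x = 160×64/13 = 10240/13 ≈ 787.6923
Now evaluate at x=4, y=11:
z = k × 4 / 121 = (10240 × 4) / (13 × 121) = 40960/1573
≈ 26.0394

26.0394


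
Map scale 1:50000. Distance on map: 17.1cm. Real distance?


Real distance = map distance × scale
= 17.1cm × 50000
= 855000 cm = 8550.0 m
= 8.550 km

8.550 km


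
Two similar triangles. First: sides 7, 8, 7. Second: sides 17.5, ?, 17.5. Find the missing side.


Scale factor = 17.5/7 = 2.5
Missing side = 8 × 2.5
= 20.0

20.0


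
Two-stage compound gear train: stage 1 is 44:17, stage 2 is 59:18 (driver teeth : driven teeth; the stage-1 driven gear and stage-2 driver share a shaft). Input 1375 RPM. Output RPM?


Stage 1: RPM_B = RPM_A × t_A/t_B = 1375 × 44/17 = 60500/17 ≈ 3558.82
B and C share a shaft → RPM_C = RPM_B
Stage 2: RPM_D = RPM_C × t_C/t_D = RPM_A × (t_A×t_C)/(t_B×t_D)
Overall ratio = (44×59)/(17×18) = 2596/306
RPM_D = 1375 × 2596/306 = 3569500/306
≈ 11665.03 RPM

11665.03 RPM


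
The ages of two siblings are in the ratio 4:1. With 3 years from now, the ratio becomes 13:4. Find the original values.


Let A = 4k, B = 1k.
(4k + 3) / (1k + 3) = 13/4
Cross-multiply: 4(4k + 3) = 13(1k + 3)
16k + 12 = 13k + 39
16k - 13k = 39 - 12
3k = 27
k = 27/3 = 9
A = 4×9 = 36, B = 1×9 = 9
= A = 36, B = 9

A = 36, B = 9


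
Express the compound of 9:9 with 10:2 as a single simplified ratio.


Compound ratio = (9×10) : (9×2)
= 90:18
GCD = 18
= 5:1

5:1


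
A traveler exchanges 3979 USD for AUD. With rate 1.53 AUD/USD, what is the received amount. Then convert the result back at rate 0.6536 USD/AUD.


Amount × rate = 3979 × 1.53 = 6087.87 AUD
Round-trip: 6087.87 × 0.6536 = 3979.03 USD
= 6087.87 AUD, then 3979.03 USD

6087.87 AUD, then 3979.03 USD


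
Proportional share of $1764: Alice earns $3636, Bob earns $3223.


Total income = 3636 + 3223 = $6859
Alice: $1764 × 3636/6859 = $935.11
Bob: $1764 × 3223/6859 = $828.89
= Alice: $935.11, Bob: $828.89

Alice: $935.11, Bob: $828.89


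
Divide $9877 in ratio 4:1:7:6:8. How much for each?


Total parts = 4 + 1 + 7 + 6 + 8 = 26
Part 1: 9877 × 4/26 = 1519.54
Part 2: 9877 × 1/26 = 379.88
Part 3: 9877 × 7/26 = 2659.19
Part 4: 9877 × 6/26 = 2279.31
Part 5: 9877 × 8/26 = 3039.08
= Part 1: $1519.54, Part 2: $379.88, Part 3: $2659.19, Part 4: $2279.31, Part 5: $3039.08

Part 1: $1519.54, Part 2: $379.88, Part 3: $2659.19, Part 4: $2279.31, Part 5: $3039.08


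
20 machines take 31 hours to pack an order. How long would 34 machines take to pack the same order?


Inverse proportion: x × y = constant
k = 20 × 31 = 620
y₂ = k / 34 = 620 / 34
= 18.24

18.24


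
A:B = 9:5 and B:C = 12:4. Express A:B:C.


Match B: multiply A:B by 12 → 108:60
Multiply B:C by 5 → 60:20
Combined: 108:60:20
GCD = 4
= 27:15:5

27:15:5


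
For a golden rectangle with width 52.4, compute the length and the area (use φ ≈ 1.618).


φ = (1 + √5) / 2 ≈ 1.618
Length = width × φ = 52.4 × 1.618 = 84.7832
≈ 84.78
Area = width × length = 52.4 × 84.7832 = 4442.63968 ≈ 4442.64
= Length: 84.78, Area: 4442.64

Length: 84.78, Area: 4442.64


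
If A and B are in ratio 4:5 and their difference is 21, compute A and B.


Let A = 4k, B = 5k.
5k - 4k = 21
1k = 21 → k = 21/1 = 21
A = 4×21 = 84, B = 5×21 = 105
= A = 84, B = 105

A = 84, B = 105


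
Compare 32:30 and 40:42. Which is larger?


32/30 = 1.0667
40/42 = 0.9524
1.0667 > 0.9524, so 32:30 is greater
= 32:30

32:30


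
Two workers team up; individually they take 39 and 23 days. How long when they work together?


Rate of A = 1/39 per day
Rate of B = 1/23 per day
Combined rate = 1/39 + 1/23 = 62/897 ≈ 0.0691 per day
Days = 1 / combined rate = 897/62
≈ 14.47 days

14.47 days


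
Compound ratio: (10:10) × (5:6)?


Compound ratio = (10×5) : (10×6)
= 50:60
GCD = 10
= 5:6

5:6


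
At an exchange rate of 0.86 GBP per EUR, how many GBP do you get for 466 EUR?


Amount × rate = 466 × 0.86
= 400.76 GBP

400.76 GBP


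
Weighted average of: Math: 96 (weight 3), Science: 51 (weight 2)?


Numerator = 96×3 + 51×2
= 288 + 102
= 390
Total weight = 5
Weighted avg = 390/5
= 78.00

78.00


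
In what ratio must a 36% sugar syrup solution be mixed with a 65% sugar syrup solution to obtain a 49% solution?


Let x parts of 36% mix with y parts of 65%.
36x + 65y = 49(x + y)
36x + 65y = 49x + 49y
x(36 - 49) = y(49 - 65)
x/y = (65 - 49)/(49 - 36) = 16/13
Simplify: 16:13
= 16:13

16:13


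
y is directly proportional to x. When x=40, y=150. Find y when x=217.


Direct proportion: y/x = constant
k = 150/40 = 3.7500
y₂ = k × 217 = 150 × 217 / 40 = 32550/40
= 813.75

813.75


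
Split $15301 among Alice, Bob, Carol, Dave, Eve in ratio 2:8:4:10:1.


Total parts = 2 + 8 + 4 + 10 + 1 = 25
Alice: 15301 × 2/25 = 1224.08
Bob: 15301 × 8/25 = 4896.32
Carol: 15301 × 4/25 = 2448.16
Dave: 15301 × 10/25 = 6120.40
Eve: 15301 × 1/25 = 612.04
= Alice: $1224.08, Bob: $4896.32, Carol: $2448.16, Dave: $6120.40, Eve: $612.04

Alice: $1224.08, Bob: $4896.32, Carol: $2448.16, Dave: $6120.40, Eve: $612.04


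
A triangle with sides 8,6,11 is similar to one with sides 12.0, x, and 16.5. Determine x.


Scale factor = 12.0/8 = 1.5
Missing side = 6 × 1.5
= 9.0

9.0


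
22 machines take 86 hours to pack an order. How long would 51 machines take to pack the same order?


Inverse proportion: x × y = constant
k = 22 × 86 = 1892
y₂ = k / 51 = 1892 / 51
= 37.10

37.10


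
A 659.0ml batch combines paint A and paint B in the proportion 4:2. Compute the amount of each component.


Total parts = 4 + 2 = 6
paint A: 659.0 × 4/6 = 439.3ml
paint B: 659.0 × 2/6 = 219.7ml
= 439.3ml and 219.7ml

439.3ml and 219.7ml


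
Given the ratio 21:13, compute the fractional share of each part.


Total parts = 21 + 13 = 34
First part: 21/34 = 21/34
Second part: 13/34 = 13/34
= 21/34 and 13/34

21/34 and 13/34


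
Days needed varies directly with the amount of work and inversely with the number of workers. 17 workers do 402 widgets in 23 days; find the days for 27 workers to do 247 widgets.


Days ∝ work / workers, so d₂ = d₁ × (m₁/m₂) × (w₂/w₁)
Workers factor (inverse): 17/27 ≈ 0.6296
Work factor (direct): 247/402 ≈ 0.6144
d₂ = 23 × 17/27 × 247/402 = (23 × 17 × 247) / (27 × 402) = 96577/10854
≈ 8.90 days

8.90 days
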